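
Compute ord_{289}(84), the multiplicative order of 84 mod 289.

By Lagrange's theorem, ord_289(84) divides φ(289) = φ(17^2) = 17·(17−1) = 272 = 2^4 · 17.
Divisors of 272: 1, 2, 4, 8, 16, 17, 34, 68, 136, 272.
Evaluate successive powers at the divisors of 272:
84^1 ≡ 84 (mod 289)
84^2 ≡ 120 (mod 289)
84^4 ≡ 239 (mod 289)
84^8 ≡ 188 (mod 289)
84^16 ≡ 86 (mod 289)
84^17 ≡ 288 (mod 289)
84^34 ≡ 1 (mod 289) ✓
Therefore the multiplicative order of 84 modulo 289 is 34.

34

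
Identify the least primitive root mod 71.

7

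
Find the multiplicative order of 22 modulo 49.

By Lagrange's theorem, ord_49(22) divides φ(49) = φ(7^2) = 7·(7−1) = 42 = 2 · 3 · 7.
Divisors of 42: 1, 2, 3, 6, 7, 14, 21, 42.
Check 22^d mod 49 for each divisor in increasing order:
22^1 ≡ 22 (mod 49)
22^2 ≡ 43 (mod 49)
22^3 ≡ 15 (mod 49)
22^6 ≡ 29 (mod 49)
22^7 ≡ 1 (mod 49) ✓
So ord_49(22) = 7.

7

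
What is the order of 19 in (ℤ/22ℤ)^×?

10

The order of 19 must divide φ(22) = φ(2)·φ(11) = 1·10 = 10 = 2 · 5.
Divisors of 10: 1, 2, 5, 10.
Check 19^d mod 22 for each divisor in increasing order:
19^1 ≡ 19 (mod 22)
19^2 ≡ 9 (mod 22)
19^5 ≡ 21 (mod 22)
19^10 ≡ 1 (mod 22) ✓
The smallest such exponent is 10, so the order of 19 is 10.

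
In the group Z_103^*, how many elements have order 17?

16

φ(103) = 103 − 1 = 102 = 2 · 3 · 17.
In a cyclic group of order 102, there are φ(d) elements of order d for each divisor d of 102, and zero for non-divisors.
17 | 102, and φ(17) = 17 − 1 = 16.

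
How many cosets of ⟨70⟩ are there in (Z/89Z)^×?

By Lagrange's theorem, ord_89(70) divides φ(89) = 89 − 1 = 88 = 2^3 · 11.
Divisors of 88: 1, 2, 4, 8, 11, 22, 44, 88.
Compute 70^d (mod 89) for the divisors d until we hit 1:
70^1 ≡ 70 (mod 89)
70^2 ≡ 5 (mod 89)
70^4 ≡ 25 (mod 89)
70^8 ≡ 2 (mod 89)
70^11 ≡ 77 (mod 89)
70^22 ≡ 55 (mod 89)
70^44 ≡ 88 (mod 89)
70^88 ≡ 1 (mod 89) ✓
Thus |⟨70⟩| = ord(70) = 88.
Index = |(Z/89Z)^×| / |⟨70⟩| = 88 / 88 = 1.

1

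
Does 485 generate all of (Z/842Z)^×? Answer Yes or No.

No

φ(842) = φ(2)·φ(421) = 1·420 = 420 = 2^2 · 3 · 5 · 7.
485 is a primitive root mod 842 iff 485^(φ(842)/q) ≢ 1 for every prime q | φ(842), i.e. q ∈ {2, 3, 5, 7}.
485^210 ≡ 1 (mod 842)  [q = 2: ≡ 1 ✗]
485^140 ≡ 1 (mod 842)  [q = 3: ≡ 1 ✗]
485^84 ≡ 279 (mod 842)  [q = 5: ≢ 1 ✓]
485^60 ≡ 33 (mod 842)  [q = 7: ≢ 1 ✓]
Since 485^210 ≡ 1, the order of 485 divides 210 < 420, so 485 is not a primitive root.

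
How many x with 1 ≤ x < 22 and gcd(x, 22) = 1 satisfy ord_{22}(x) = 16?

0

φ(22) = φ(2)·φ(11) = 1·10 = 10 = 2 · 5.
Since (Z/22Z)^× is cyclic of order 10, the number of elements of order d is φ(d) when d | 10 and 0 otherwise.
16 does not divide 10, so no element of (Z/22Z)^× has order 16.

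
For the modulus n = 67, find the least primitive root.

2

φ(67) = 67 − 1 = 66 = 2 · 3 · 11.
g is a primitive root iff g^(66/q) ≢ 1 (mod 67) for each prime q ∈ {2, 3, 11}.
g = 2: 2^33 ≡ 66; 2^22 ≡ 37; 2^6 ≡ 64 — none is 1, so 2 is a primitive root.
Hence the least primitive root of 67 is 2.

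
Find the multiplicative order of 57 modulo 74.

ord(57) | φ(74) = φ(2)·φ(37) = 1·36 = 36 = 2^2 · 3^2.
Divisors of 36: 1, 2, 3, 4, 6, 9, 12, 18, 36.
Compute 57^d (mod 74) for the divisors d until we hit 1:
57^1 ≡ 57
57^2 ≡ 67
57^3 ≡ 45
57^4 ≡ 49
57^6 ≡ 27
57^9 ≡ 31
57^12 ≡ 63
57^18 ≡ 73
57^36 ≡ 1
So ord_74(57) = 36.

36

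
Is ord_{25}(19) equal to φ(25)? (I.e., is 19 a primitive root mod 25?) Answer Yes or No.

No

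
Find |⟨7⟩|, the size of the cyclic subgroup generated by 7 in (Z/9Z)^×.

By Lagrange's theorem, ord_9(7) divides φ(9) = φ(3^2) = 3·(3−1) = 6 = 2 · 3.
Divisors of 6: 1, 2, 3, 6.
Compute 7^d (mod 9) for the divisors d until we hit 1:
7^1 ≡ 7
7^2 ≡ 4
7^3 ≡ 1
Hence ord(7) = 3.

3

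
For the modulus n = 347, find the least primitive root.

φ(347) = 347 − 1 = 346 = 2 · 173.
Test candidates g = 2, 3, … against the prime factors q ∈ {2, 173} of φ(347): g is a generator iff g^(346/q) ≢ 1 for every such q.
g = 2: 2^173 ≡ 346; 2^2 ≡ 4 — none is 1, so 2 is a primitive root.
Hence the least primitive root of 347 is 2.

2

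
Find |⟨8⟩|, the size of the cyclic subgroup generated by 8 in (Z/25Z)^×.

20

Since 8 ∈ (Z/25Z)^×, its order divides φ(25) = φ(5^2) = 5·(5−1) = 20 = 2^2 · 5.
Divisors of 20: 1, 2, 4, 5, 10, 20.
Evaluate successive powers at the divisors of 20:
8^1 ≡ 8 (mod 25)
8^2 ≡ 14 (mod 25)
8^4 ≡ 21 (mod 25)
8^5 ≡ 18 (mod 25)
8^10 ≡ 24 (mod 25)
8^20 ≡ 1 (mod 25) ✓
The smallest such exponent is 20, so the order of 8 is 20.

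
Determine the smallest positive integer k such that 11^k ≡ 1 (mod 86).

7

Since 11 ∈ (Z/86Z)^×, its order divides φ(86) = φ(2)·φ(43) = 1·42 = 42 = 2 · 3 · 7.
Divisors of 42: 1, 2, 3, 6, 7, 14, 21, 42.
Evaluate successive powers at the divisors of 42:
11^1 ≡ 11 (mod 86)
11^2 ≡ 35 (mod 86)
11^3 ≡ 41 (mod 86)
11^6 ≡ 47 (mod 86)
11^7 ≡ 1 (mod 86) ✓
Hence ord(11) = 7.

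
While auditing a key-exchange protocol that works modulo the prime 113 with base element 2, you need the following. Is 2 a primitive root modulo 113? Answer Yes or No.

No

φ(113) = 113 − 1 = 112 = 2^4 · 7.
Test 2^(112/q) mod 113 for each prime factor q of 112:
2^56 ≡ 1 (mod 113)  [q = 2: ≡ 1 ✗]
2^16 ≡ 109 (mod 113)  [q = 7: ≢ 1 ✓]
Since 2^56 ≡ 1, the order of 2 divides 56 < 112, so 2 is not a primitive root.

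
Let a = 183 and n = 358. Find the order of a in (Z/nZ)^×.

ord(183) | φ(358) = φ(2)·φ(179) = 1·178 = 178 = 2 · 89.
Divisors of 178: 1, 2, 89, 178.
Evaluate successive powers at the divisors of 178:
183^1 ≡ 183 (mod 358)
183^2 ≡ 195 (mod 358)
183^89 ≡ 1 (mod 358) ✓
Hence ord(183) = 89.

89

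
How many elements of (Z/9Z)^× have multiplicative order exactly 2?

1

φ(9) = φ(3^2) = 3·(3−1) = 6 = 2 · 3.
(Z/9Z)^× is cyclic (|G| = 6); a cyclic group of order m has exactly φ(d) elements of each order d | m, and none otherwise.
2 | 6, and φ(2) = 2 − 1 = 1.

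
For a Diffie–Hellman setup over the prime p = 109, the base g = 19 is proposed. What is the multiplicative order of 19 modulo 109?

ord(19) | φ(109) = 109 − 1 = 108 = 2^2 · 3^3.
Divisors of 108: 1, 2, 3, 4, 6, 9, 12, 18, 27, 36, 54, 108.
Check 19^d mod 109 for each divisor in increasing order:
19^1 ≡ 19
19^2 ≡ 34
19^3 ≡ 101
19^4 ≡ 66
19^6 ≡ 64
19^9 ≡ 33
19^12 ≡ 63
19^18 ≡ 108
19^27 ≡ 76
19^36 ≡ 1
Therefore the multiplicative order of 19 modulo 109 is 36.

36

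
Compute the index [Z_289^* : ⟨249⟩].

Since 249 ∈ (Z/289Z)^×, its order divides φ(289) = φ(17^2) = 17·(17−1) = 272 = 2^4 · 17.
Divisors of 272: 1, 2, 4, 8, 16, 17, 34, 68, 136, 272.
Check 249^d mod 289 for each divisor in increasing order:
249^1 ≡ 249 (mod 289)
249^2 ≡ 155 (mod 289)
249^4 ≡ 38 (mod 289)
249^8 ≡ 288 (mod 289)
249^16 ≡ 1 (mod 289) ✓
Thus |⟨249⟩| = ord(249) = 16.
Index = |(Z/289Z)^×| / |⟨249⟩| = 272 / 16 = 17.

17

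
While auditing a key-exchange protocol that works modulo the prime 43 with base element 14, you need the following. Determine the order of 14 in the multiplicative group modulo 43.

Since 14 ∈ (Z/43Z)^×, its order divides φ(43) = 43 − 1 = 42 = 2 · 3 · 7.
Divisors of 42: 1, 2, 3, 6, 7, 14, 21, 42.
Evaluate successive powers at the divisors of 42:
14^1 ≡ 14
14^2 ≡ 24
14^3 ≡ 35
14^6 ≡ 21
14^7 ≡ 36
14^14 ≡ 6
14^21 ≡ 1
So ord_43(14) = 21.

21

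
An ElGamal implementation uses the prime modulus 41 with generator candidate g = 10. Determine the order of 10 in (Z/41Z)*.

5

Since 10 ∈ (Z/41Z)^×, its order divides φ(41) = 41 − 1 = 40 = 2^3 · 5.
Divisors of 40: 1, 2, 4, 5, 8, 10, 20, 40.
Test each divisor d:
10^1 ≡ 10 (mod 41)
10^2 ≡ 18 (mod 41)
10^4 ≡ 37 (mod 41)
10^5 ≡ 1 (mod 41) ✓
The smallest such exponent is 5, so the order of 10 is 5.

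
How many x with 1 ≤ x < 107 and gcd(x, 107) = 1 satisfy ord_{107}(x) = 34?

φ(107) = 107 − 1 = 106 = 2 · 53.
Since (Z/107Z)^× is cyclic of order 106, the number of elements of order d is φ(d) when d | 106 and 0 otherwise.
Here 106 is not a multiple of 34, so there are no elements of order 34.

0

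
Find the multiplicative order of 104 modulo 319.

20

Since 104 ∈ (Z/319Z)^×, its order divides φ(319) = φ(11·29) = (11−1)·(29−1) = 10·28 = 280 = 2^3 · 5 · 7.
Divisors of 280: 1, 2, 4, 5, 7, 8, 10, 14, 20, 28, 35, 40, 56, 70, 140, 280.
Test each divisor d:
104^1 ≡ 104 (mod 319)
104^2 ≡ 289 (mod 319)
104^4 ≡ 262 (mod 319)
104^5 ≡ 133 (mod 319)
104^7 ≡ 157 (mod 319)
104^8 ≡ 59 (mod 319)
104^10 ≡ 144 (mod 319)
104^14 ≡ 86 (mod 319)
104^20 ≡ 1 (mod 319) ✓
So ord_319(104) = 20.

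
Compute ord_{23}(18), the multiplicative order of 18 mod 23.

ord(18) | φ(23) = 23 − 1 = 22 = 2 · 11.
Divisors of 22: 1, 2, 11, 22.
Test each divisor d:
18^1 ≡ 18
18^2 ≡ 2
18^11 ≡ 1
The smallest such exponent is 11, so the order of 18 is 11.

11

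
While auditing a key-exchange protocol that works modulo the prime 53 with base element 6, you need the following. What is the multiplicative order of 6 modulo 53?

26

Since 6 ∈ (Z/53Z)^×, its order divides φ(53) = 53 − 1 = 52 = 2^2 · 13.
Divisors of 52: 1, 2, 4, 13, 26, 52.
Compute 6^d (mod 53) for the divisors d until we hit 1:
6^1 ≡ 6 (mod 53)
6^2 ≡ 36 (mod 53)
6^4 ≡ 24 (mod 53)
6^13 ≡ 52 (mod 53)
6^26 ≡ 1 (mod 53) ✓
So ord_53(6) = 26.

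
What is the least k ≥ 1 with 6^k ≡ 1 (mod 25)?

5

By Lagrange's theorem, ord_25(6) divides φ(25) = φ(5^2) = 5·(5−1) = 20 = 2^2 · 5.
Divisors of 20: 1, 2, 4, 5, 10, 20.
Test each divisor d:
6^1 ≡ 6 (mod 25)
6^2 ≡ 11 (mod 25)
6^4 ≡ 21 (mod 25)
6^5 ≡ 1 (mod 25) ✓
Therefore the multiplicative order of 6 modulo 25 is 5.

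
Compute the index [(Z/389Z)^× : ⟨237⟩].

1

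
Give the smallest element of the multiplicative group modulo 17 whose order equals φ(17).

φ(17) = 17 − 1 = 16 = 2^4.
Test candidates g = 2, 3, … against the prime factors q ∈ {2} of φ(17): g is a generator iff g^(16/q) ≢ 1 for every such q.
g = 2: 2^8 ≡ 1 — hits 1, so not a primitive root.
g = 3: 3^8 ≡ 16 — none is 1, so 3 is a primitive root.
Hence the least primitive root of 17 is 3.

3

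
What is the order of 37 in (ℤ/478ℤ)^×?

238

By Lagrange's theorem, ord_478(37) divides φ(478) = φ(2)·φ(239) = 1·238 = 238 = 2 · 7 · 17.
Divisors of 238: 1, 2, 7, 14, 17, 34, 119, 238.
Evaluate successive powers at the divisors of 238:
37^1 ≡ 37
37^2 ≡ 413
37^7 ≡ 199
37^14 ≡ 405
37^17 ≡ 139
37^34 ≡ 201
37^119 ≡ 477
37^238 ≡ 1
The smallest such exponent is 238, so the order of 37 is 238.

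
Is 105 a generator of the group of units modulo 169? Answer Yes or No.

No

φ(169) = φ(13^2) = 13·(13−1) = 156 = 2^2 · 3 · 13.
Test 105^(156/q) mod 169 for each prime factor q of 156:
105^78 ≡ 1 (mod 169)  [q = 2: ≡ 1 ✗]
105^52 ≡ 1 (mod 169)  [q = 3: ≡ 1 ✗]
105^12 ≡ 66 (mod 169)  [q = 13: ≢ 1 ✓]
The check at q = 2 fails, so 105 generates a proper subgroup.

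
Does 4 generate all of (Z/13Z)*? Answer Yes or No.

φ(13) = 13 − 1 = 12 = 2^2 · 3.
An element g generates (Z/13Z)^× iff g^(12/q) ≢ 1 (mod 13) for each prime q ∈ {2, 3}.
4^6 ≡ 1 (mod 13)  [q = 2: ≡ 1 ✗]
4^4 ≡ 9 (mod 13)  [q = 3: ≢ 1 ✓]
4^6 ≡ 1 shows ord(4) | 6, strictly less than φ(13); not a primitive root.

No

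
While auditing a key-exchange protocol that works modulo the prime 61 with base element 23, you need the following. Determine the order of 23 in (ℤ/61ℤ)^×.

Since 23 ∈ (Z/61Z)^×, its order divides φ(61) = 61 − 1 = 60 = 2^2 · 3 · 5.
Divisors of 60: 1, 2, 3, 4, 5, 6, 10, 12, 15, 20, 30, 60.
Test each divisor d:
23^1 ≡ 23 (mod 61)
23^2 ≡ 41 (mod 61)
23^3 ≡ 28 (mod 61)
23^4 ≡ 34 (mod 61)
23^5 ≡ 50 (mod 61)
23^6 ≡ 52 (mod 61)
23^10 ≡ 60 (mod 61)
23^12 ≡ 20 (mod 61)
23^15 ≡ 11 (mod 61)
23^20 ≡ 1 (mod 61) ✓
The smallest such exponent is 20, so the order of 23 is 20.

20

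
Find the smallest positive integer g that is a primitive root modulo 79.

3

φ(79) = 79 − 1 = 78 = 2 · 3 · 13.
Test candidates g = 2, 3, … against the prime factors q ∈ {2, 3, 13} of φ(79): g is a generator iff g^(78/q) ≢ 1 for every such q.
g = 2: 2^39 ≡ 1 — hits 1, so not a primitive root.
g = 3: 3^39 ≡ 78; 3^26 ≡ 23; 3^6 ≡ 18 — none is 1, so 3 is a primitive root.
So 3 is the smallest generator of (Z/79Z)^×.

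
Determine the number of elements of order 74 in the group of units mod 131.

0

φ(131) = 131 − 1 = 130 = 2 · 5 · 13.
Since (Z/131Z)^× is cyclic of order 130, the number of elements of order d is φ(d) when d | 130 and 0 otherwise.
Here 130 is not a multiple of 74, so there are no elements of order 74.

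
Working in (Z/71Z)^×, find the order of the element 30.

7

ord(30) | φ(71) = 71 − 1 = 70 = 2 · 5 · 7.
Divisors of 70: 1, 2, 5, 7, 10, 14, 35, 70.
Test each divisor d:
30^1 ≡ 30
30^2 ≡ 48
30^5 ≡ 37
30^7 ≡ 1
Hence ord(30) = 7.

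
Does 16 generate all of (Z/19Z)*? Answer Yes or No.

φ(19) = 19 − 1 = 18 = 2 · 3^2.
Test 16^(18/q) mod 19 for each prime factor q of 18:
16^9 ≡ 1 (mod 19)  [q = 2: ≡ 1 ✗]
16^6 ≡ 7 (mod 19)  [q = 3: ≢ 1 ✓]
16^9 ≡ 1 shows ord(16) | 9, strictly less than φ(19); not a primitive root.

No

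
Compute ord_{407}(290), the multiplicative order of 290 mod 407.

The order of 290 must divide φ(407) = φ(11·37) = (11−1)·(37−1) = 10·36 = 360 = 2^3 · 3^2 · 5.
Divisors of 360: 1, 2, 3, 4, 5, 6, 8, 9, 10, 12, 15, 18, 20, 24, 30, 36, 40, 45, 60, 72, 90, 120, 180, 360.
Check 290^d mod 407 for each divisor in increasing order:
290^1 ≡ 290
290^2 ≡ 258
290^3 ≡ 339
290^4 ≡ 223
290^5 ≡ 364
290^6 ≡ 147
290^8 ≡ 75
290^9 ≡ 179
290^10 ≡ 221
290^12 ≡ 38
290^15 ≡ 265
290^18 ≡ 295
290^20 ≡ 1
So ord_407(290) = 20.

20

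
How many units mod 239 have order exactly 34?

16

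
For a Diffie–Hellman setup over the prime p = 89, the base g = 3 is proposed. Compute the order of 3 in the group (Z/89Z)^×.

88

Since 3 ∈ (Z/89Z)^×, its order divides φ(89) = 89 − 1 = 88 = 2^3 · 11.
Divisors of 88: 1, 2, 4, 8, 11, 22, 44, 88.
Check 3^d mod 89 for each divisor in increasing order:
3^1 ≡ 3 (mod 89)
3^2 ≡ 9 (mod 89)
3^4 ≡ 81 (mod 89)
3^8 ≡ 64 (mod 89)
3^11 ≡ 37 (mod 89)
3^22 ≡ 34 (mod 89)
3^44 ≡ 88 (mod 89)
3^88 ≡ 1 (mod 89) ✓
Therefore the multiplicative order of 3 modulo 89 is 88.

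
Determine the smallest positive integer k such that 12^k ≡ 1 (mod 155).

The order of 12 must divide φ(155) = φ(5·31) = (5−1)·(31−1) = 4·30 = 120 = 2^3 · 3 · 5.
Divisors of 120: 1, 2, 3, 4, 5, 6, 8, 10, 12, 15, 20, 24, 30, 40, 60, 120.
Test each divisor d:
12^1 ≡ 12 (mod 155)
12^2 ≡ 144 (mod 155)
12^3 ≡ 23 (mod 155)
12^4 ≡ 121 (mod 155)
12^5 ≡ 57 (mod 155)
12^6 ≡ 64 (mod 155)
12^8 ≡ 71 (mod 155)
12^10 ≡ 149 (mod 155)
12^12 ≡ 66 (mod 155)
12^15 ≡ 123 (mod 155)
12^20 ≡ 36 (mod 155)
12^24 ≡ 16 (mod 155)
12^30 ≡ 94 (mod 155)
12^40 ≡ 56 (mod 155)
12^60 ≡ 1 (mod 155) ✓
Hence ord(12) = 60.

60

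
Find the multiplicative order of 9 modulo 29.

Since 9 ∈ (Z/29Z)^×, its order divides φ(29) = 29 − 1 = 28 = 2^2 · 7.
Divisors of 28: 1, 2, 4, 7, 14, 28.
Test each divisor d:
9^1 ≡ 9 (mod 29)
9^2 ≡ 23 (mod 29)
9^4 ≡ 7 (mod 29)
9^7 ≡ 28 (mod 29)
9^14 ≡ 1 (mod 29) ✓
So ord_29(9) = 14.

14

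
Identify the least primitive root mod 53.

φ(53) = 53 − 1 = 52 = 2^2 · 13.
g is a primitive root iff g^(52/q) ≢ 1 (mod 53) for each prime q ∈ {2, 13}.
g = 2: 2^26 ≡ 52; 2^4 ≡ 16 — none is 1, so 2 is a primitive root.
Hence the least primitive root of 53 is 2.

2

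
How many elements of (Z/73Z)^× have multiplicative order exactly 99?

0

φ(73) = 73 − 1 = 72 = 2^3 · 3^2.
(Z/73Z)^× is cyclic (|G| = 72); a cyclic group of order m has exactly φ(d) elements of each order d | m, and none otherwise.
99 does not divide 72, so no element of (Z/73Z)^× has order 99.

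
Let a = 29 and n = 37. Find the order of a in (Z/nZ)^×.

12

By Lagrange's theorem, ord_37(29) divides φ(37) = 37 − 1 = 36 = 2^2 · 3^2.
Divisors of 36: 1, 2, 3, 4, 6, 9, 12, 18, 36.
Compute 29^d (mod 37) for the divisors d until we hit 1:
29^1 ≡ 29
29^2 ≡ 27
29^3 ≡ 6
29^4 ≡ 26
29^6 ≡ 36
29^9 ≡ 31
29^12 ≡ 1
The smallest such exponent is 12, so the order of 29 is 12.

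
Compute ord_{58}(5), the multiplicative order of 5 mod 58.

14

ord(5) | φ(58) = φ(2)·φ(29) = 1·28 = 28 = 2^2 · 7.
Divisors of 28: 1, 2, 4, 7, 14, 28.
Compute 5^d (mod 58) for the divisors d until we hit 1:
5^1 ≡ 5 (mod 58)
5^2 ≡ 25 (mod 58)
5^4 ≡ 45 (mod 58)
5^7 ≡ 57 (mod 58)
5^14 ≡ 1 (mod 58) ✓
Hence ord(5) = 14.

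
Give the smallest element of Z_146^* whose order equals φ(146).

φ(146) = φ(2)·φ(73) = 1·72 = 72 = 2^3 · 3^2.
g is a primitive root iff g^(72/q) ≢ 1 (mod 146) for each prime q ∈ {2, 3}.
g = 2: gcd(2, 146) = 2 > 1, not a unit — skip.
g = 3: 3^36 ≡ 1 — hits 1, so not a primitive root.
g = 4: gcd(4, 146) = 2 > 1, not a unit — skip.
g = 5: 5^36 ≡ 145; 5^24 ≡ 81 — none is 1, so 5 is a primitive root.
So 5 is the smallest generator of (Z/146Z)^×.

5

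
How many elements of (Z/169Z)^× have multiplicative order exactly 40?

0

φ(169) = φ(13^2) = 13·(13−1) = 156 = 2^2 · 3 · 13.
In a cyclic group of order 156, there are φ(d) elements of order d for each divisor d of 156, and zero for non-divisors.
Here 156 is not a multiple of 40, so there are no elements of order 40.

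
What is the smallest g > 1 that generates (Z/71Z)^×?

7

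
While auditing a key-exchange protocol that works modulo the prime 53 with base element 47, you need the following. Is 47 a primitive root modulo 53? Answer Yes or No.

No

φ(53) = 53 − 1 = 52 = 2^2 · 13.
47 is a primitive root mod 53 iff 47^(φ(53)/q) ≢ 1 for every prime q | φ(53), i.e. q ∈ {2, 13}.
47^26 ≡ 1 (mod 53)  [q = 2: ≡ 1 ✗]
47^4 ≡ 24 (mod 53)  [q = 13: ≢ 1 ✓]
The check at q = 2 fails, so 47 generates a proper subgroup.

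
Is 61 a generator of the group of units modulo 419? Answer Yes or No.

φ(419) = 419 − 1 = 418 = 2 · 11 · 19.
It suffices to check that the order of 61 is not a proper divisor of 418: compute 61^(418/q) for q ∈ {2, 11, 19}.
61^209 ≡ 418 (mod 419)  [q = 2: ≢ 1 ✓]
61^38 ≡ 129 (mod 419)  [q = 11: ≢ 1 ✓]
61^22 ≡ 199 (mod 419)  [q = 19: ≢ 1 ✓]
Every test exponent gives a nontrivial residue, hence 61 generates the full group.

Yes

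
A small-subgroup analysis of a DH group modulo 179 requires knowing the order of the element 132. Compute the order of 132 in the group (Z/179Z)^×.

178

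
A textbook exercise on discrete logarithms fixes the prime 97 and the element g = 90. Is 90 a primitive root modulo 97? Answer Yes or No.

Yes

φ(97) = 97 − 1 = 96 = 2^5 · 3.
It suffices to check that the order of 90 is not a proper divisor of 96: compute 90^(96/q) for q ∈ {2, 3}.
90^48 ≡ 96 (mod 97)  [q = 2: ≢ 1 ✓]
90^32 ≡ 35 (mod 97)  [q = 3: ≢ 1 ✓]
All checks pass, so 90 has order 96 and is a primitive root modulo 97.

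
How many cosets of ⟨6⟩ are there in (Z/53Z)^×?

The order of 6 must divide φ(53) = 53 − 1 = 52 = 2^2 · 13.
Divisors of 52: 1, 2, 4, 13, 26, 52.
Check 6^d mod 53 for each divisor in increasing order:
6^1 ≡ 6 (mod 53)
6^2 ≡ 36 (mod 53)
6^4 ≡ 24 (mod 53)
6^13 ≡ 52 (mod 53)
6^26 ≡ 1 (mod 53) ✓
Thus |⟨6⟩| = ord(6) = 26.
Index = |(Z/53Z)^×| / |⟨6⟩| = 52 / 26 = 2.

2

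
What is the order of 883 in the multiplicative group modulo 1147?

By Lagrange's theorem, ord_1147(883) divides φ(1147) = φ(31·37) = (31−1)·(37−1) = 30·36 = 1080 = 2^3 · 3^3 · 5.
Divisors of 1080: 1, 2, 3, 4, 5, 6, 8, 9, 10, 12, 15, 18, 20, 24, 27, 30, 36, 40, 45, 54, 60, 72, 90, 108, 120, 135, 180, 216, 270, 360, 540, 1080.
Test each divisor d:
883^1 ≡ 883 (mod 1147)
883^2 ≡ 876 (mod 1147)
883^3 ≡ 430 (mod 1147)
883^4 ≡ 33 (mod 1147)
883^5 ≡ 464 (mod 1147)
883^6 ≡ 233 (mod 1147)
883^8 ≡ 1089 (mod 1147)
883^9 ≡ 401 (mod 1147)
883^10 ≡ 807 (mod 1147)
883^12 ≡ 380 (mod 1147)
883^15 ≡ 526 (mod 1147)
883^18 ≡ 221 (mod 1147)
883^20 ≡ 900 (mod 1147)
883^24 ≡ 1025 (mod 1147)
883^27 ≡ 302 (mod 1147)
883^30 ≡ 249 (mod 1147)
883^36 ≡ 667 (mod 1147)
883^40 ≡ 218 (mod 1147)
883^45 ≡ 216 (mod 1147)
883^54 ≡ 591 (mod 1147)
883^60 ≡ 63 (mod 1147)
883^72 ≡ 1000 (mod 1147)
883^90 ≡ 776 (mod 1147)
883^108 ≡ 593 (mod 1147)
883^120 ≡ 528 (mod 1147)
883^135 ≡ 154 (mod 1147)
883^180 ≡ 1 (mod 1147) ✓
So ord_1147(883) = 180.

180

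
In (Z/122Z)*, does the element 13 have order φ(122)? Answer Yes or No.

φ(122) = φ(2)·φ(61) = 1·60 = 60 = 2^2 · 3 · 5.
It suffices to check that the order of 13 is not a proper divisor of 60: compute 13^(60/q) for q ∈ {2, 3, 5}.
13^30 ≡ 1 (mod 122)  [q = 2: ≡ 1 ✗]
13^20 ≡ 47 (mod 122)  [q = 3: ≢ 1 ✓]
13^12 ≡ 1 (mod 122)  [q = 5: ≡ 1 ✗]
The check at q = 2 fails, so 13 generates a proper subgroup.

No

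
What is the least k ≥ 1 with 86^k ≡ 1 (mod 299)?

By Lagrange's theorem, ord_299(86) divides φ(299) = φ(13·23) = (13−1)·(23−1) = 12·22 = 264 = 2^3 · 3 · 11.
Divisors of 264: 1, 2, 3, 4, 6, 8, 11, 12, 22, 24, 33, 44, 66, 88, 132, 264.
Evaluate successive powers at the divisors of 264:
86^1 ≡ 86 (mod 299)
86^2 ≡ 220 (mod 299)
86^3 ≡ 83 (mod 299)
86^4 ≡ 261 (mod 299)
86^6 ≡ 12 (mod 299)
86^8 ≡ 248 (mod 299)
86^11 ≡ 252 (mod 299)
86^12 ≡ 144 (mod 299)
86^22 ≡ 116 (mod 299)
86^24 ≡ 105 (mod 299)
86^33 ≡ 229 (mod 299)
86^44 ≡ 1 (mod 299) ✓
So ord_299(86) = 44.

44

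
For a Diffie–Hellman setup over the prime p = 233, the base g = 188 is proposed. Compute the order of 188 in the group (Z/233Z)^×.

232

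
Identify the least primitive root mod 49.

3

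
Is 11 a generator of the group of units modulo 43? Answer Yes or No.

No

φ(43) = 43 − 1 = 42 = 2 · 3 · 7.
An element g generates (Z/43Z)^× iff g^(42/q) ≢ 1 (mod 43) for each prime q ∈ {2, 3, 7}.
11^21 ≡ 1 (mod 43)  [q = 2: ≡ 1 ✗]
11^14 ≡ 1 (mod 43)  [q = 3: ≡ 1 ✗]
11^6 ≡ 4 (mod 43)  [q = 7: ≢ 1 ✓]
11^21 ≡ 1 shows ord(11) | 21, strictly less than φ(43); not a primitive root.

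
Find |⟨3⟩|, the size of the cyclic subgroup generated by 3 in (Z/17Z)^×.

ord(3) | φ(17) = 17 − 1 = 16 = 2^4.
Divisors of 16: 1, 2, 4, 8, 16.
Test each divisor d:
3^1 ≡ 3
3^2 ≡ 9
3^4 ≡ 13
3^8 ≡ 16
3^16 ≡ 1
Hence ord(3) = 16.

16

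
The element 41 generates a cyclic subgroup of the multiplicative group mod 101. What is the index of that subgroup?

ord(41) | φ(101) = 101 − 1 = 100 = 2^2 · 5^2.
Divisors of 100: 1, 2, 4, 5, 10, 20, 25, 50, 100.
Test each divisor d:
41^1 ≡ 41
41^2 ≡ 65
41^4 ≡ 84
41^5 ≡ 10
41^10 ≡ 100
41^20 ≡ 1
The order of 41 is 20, so the subgroup it generates has 20 elements.
The index is φ(101) / ord(41) = 100 / 20 = 5.

5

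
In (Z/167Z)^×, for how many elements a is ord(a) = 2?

1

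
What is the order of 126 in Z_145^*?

By Lagrange's theorem, ord_145(126) divides φ(145) = φ(5·29) = (5−1)·(29−1) = 4·28 = 112 = 2^4 · 7.
Divisors of 112: 1, 2, 4, 7, 8, 14, 16, 28, 56, 112.
Check 126^d mod 145 for each divisor in increasing order:
126^1 ≡ 126 (mod 145)
126^2 ≡ 71 (mod 145)
126^4 ≡ 111 (mod 145)
126^7 ≡ 46 (mod 145)
126^8 ≡ 141 (mod 145)
126^14 ≡ 86 (mod 145)
126^16 ≡ 16 (mod 145)
126^28 ≡ 1 (mod 145) ✓
The smallest such exponent is 28, so the order of 126 is 28.

28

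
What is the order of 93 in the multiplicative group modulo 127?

126

Since 93 ∈ (Z/127Z)^×, its order divides φ(127) = 127 − 1 = 126 = 2 · 3^2 · 7.
Divisors of 126: 1, 2, 3, 6, 7, 9, 14, 18, 21, 42, 63, 126.
Test each divisor d:
93^1 ≡ 93 (mod 127)
93^2 ≡ 13 (mod 127)
93^3 ≡ 66 (mod 127)
93^6 ≡ 38 (mod 127)
93^7 ≡ 105 (mod 127)
93^9 ≡ 95 (mod 127)
93^14 ≡ 103 (mod 127)
93^18 ≡ 8 (mod 127)
93^21 ≡ 20 (mod 127)
93^42 ≡ 19 (mod 127)
93^63 ≡ 126 (mod 127)
93^126 ≡ 1 (mod 127) ✓
Therefore the multiplicative order of 93 modulo 127 is 126.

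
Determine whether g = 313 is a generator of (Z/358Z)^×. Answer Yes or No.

φ(358) = φ(2)·φ(179) = 1·178 = 178 = 2 · 89.
Test 313^(178/q) mod 358 for each prime factor q of 178:
313^89 ≡ 357 (mod 358)  [q = 2: ≢ 1 ✓]
313^2 ≡ 235 (mod 358)  [q = 89: ≢ 1 ✓]
None equal 1, so ord_358(313) = 178: 313 is a primitive root.

Yes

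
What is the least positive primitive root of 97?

5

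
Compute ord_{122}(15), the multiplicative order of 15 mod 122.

15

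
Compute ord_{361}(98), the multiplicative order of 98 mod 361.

342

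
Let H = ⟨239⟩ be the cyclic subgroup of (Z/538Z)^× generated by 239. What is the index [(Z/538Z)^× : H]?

By Lagrange's theorem, ord_538(239) divides φ(538) = φ(2)·φ(269) = 1·268 = 268 = 2^2 · 67.
Divisors of 268: 1, 2, 4, 67, 134, 268.
Evaluate successive powers at the divisors of 268:
239^1 ≡ 239
239^2 ≡ 93
239^4 ≡ 41
239^67 ≡ 1
Thus |⟨239⟩| = ord(239) = 67.
The index is φ(538) / ord(239) = 268 / 67 = 4.

4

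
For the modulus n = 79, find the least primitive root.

φ(79) = 79 − 1 = 78 = 2 · 3 · 13.
Test candidates g = 2, 3, … against the prime factors q ∈ {2, 3, 13} of φ(79): g is a generator iff g^(78/q) ≢ 1 for every such q.
g = 2: 2^39 ≡ 1 — hits 1, so not a primitive root.
g = 3: 3^39 ≡ 78; 3^26 ≡ 23; 3^6 ≡ 18 — none is 1, so 3 is a primitive root.
So 3 is the smallest generator of (Z/79Z)^×.

3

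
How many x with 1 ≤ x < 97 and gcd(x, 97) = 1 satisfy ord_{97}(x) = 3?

2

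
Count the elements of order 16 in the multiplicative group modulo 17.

φ(17) = 17 − 1 = 16 = 2^4.
(Z/17Z)^× is cyclic (|G| = 16); a cyclic group of order m has exactly φ(d) elements of each order d | m, and none otherwise.
16 = 2^4 divides 16, and φ(16) = 8.

8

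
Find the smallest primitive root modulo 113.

3

φ(113) = 113 − 1 = 112 = 2^4 · 7.
g is a primitive root iff g^(112/q) ≢ 1 (mod 113) for each prime q ∈ {2, 7}.
g = 2: 2^56 ≡ 1 — hits 1, so not a primitive root.
g = 3: 3^56 ≡ 112; 3^16 ≡ 49 — none is 1, so 3 is a primitive root.
So 3 is the smallest generator of (Z/113Z)^×.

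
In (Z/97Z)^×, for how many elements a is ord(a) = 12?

4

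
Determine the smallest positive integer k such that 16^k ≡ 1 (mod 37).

9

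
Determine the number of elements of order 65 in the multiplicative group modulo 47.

φ(47) = 47 − 1 = 46 = 2 · 23.
In a cyclic group of order 46, there are φ(d) elements of order d for each divisor d of 46, and zero for non-divisors.
65 does not divide 46, so no element of (Z/47Z)^× has order 65.

0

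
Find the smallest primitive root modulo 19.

φ(19) = 19 − 1 = 18 = 2 · 3^2.
Test candidates g = 2, 3, … against the prime factors q ∈ {2, 3} of φ(19): g is a generator iff g^(18/q) ≢ 1 for every such q.
g = 2: 2^9 ≡ 18; 2^6 ≡ 7 — none is 1, so 2 is a primitive root.
So 2 is the smallest generator of (Z/19Z)^×.

2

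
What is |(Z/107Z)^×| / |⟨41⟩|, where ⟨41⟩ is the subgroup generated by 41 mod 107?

ord(41) | φ(107) = 107 − 1 = 106 = 2 · 53.
Divisors of 106: 1, 2, 53, 106.
Evaluate successive powers at the divisors of 106:
41^1 ≡ 41 (mod 107)
41^2 ≡ 76 (mod 107)
41^53 ≡ 1 (mod 107) ✓
Thus |⟨41⟩| = ord(41) = 53.
Index = |(Z/107Z)^×| / |⟨41⟩| = 106 / 53 = 2.

2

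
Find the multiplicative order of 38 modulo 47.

46

Since 38 ∈ (Z/47Z)^×, its order divides φ(47) = 47 − 1 = 46 = 2 · 23.
Divisors of 46: 1, 2, 23, 46.
Compute 38^d (mod 47) for the divisors d until we hit 1:
38^1 ≡ 38 (mod 47)
38^2 ≡ 34 (mod 47)
38^23 ≡ 46 (mod 47)
38^46 ≡ 1 (mod 47) ✓
Therefore the multiplicative order of 38 modulo 47 is 46.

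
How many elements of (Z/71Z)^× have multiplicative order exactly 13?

φ(71) = 71 − 1 = 70 = 2 · 5 · 7.
Since (Z/71Z)^× is cyclic of order 70, the number of elements of order d is φ(d) when d | 70 and 0 otherwise.
Since 13 ∤ 70, the count is 0.

0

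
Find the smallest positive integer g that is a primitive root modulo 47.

5

φ(47) = 47 − 1 = 46 = 2 · 23.
Test candidates g = 2, 3, … against the prime factors q ∈ {2, 23} of φ(47): g is a generator iff g^(46/q) ≢ 1 for every such q.
g = 2: 2^23 ≡ 1 — hits 1, so not a primitive root.
g = 3: 3^23 ≡ 1 — hits 1, so not a primitive root.
g = 4: 4^23 ≡ 1 — hits 1, so not a primitive root.
g = 5: 5^23 ≡ 46; 5^2 ≡ 25 — none is 1, so 5 is a primitive root.
So 5 is the smallest generator of (Z/47Z)^×.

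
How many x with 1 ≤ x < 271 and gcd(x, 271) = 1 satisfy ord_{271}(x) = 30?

8

φ(271) = 271 − 1 = 270 = 2 · 3^3 · 5.
In a cyclic group of order 270, there are φ(d) elements of order d for each divisor d of 270, and zero for non-divisors.
30 = 2 · 3 · 5 divides 270, and φ(30) = 8.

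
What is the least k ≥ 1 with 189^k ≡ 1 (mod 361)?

38

By Lagrange's theorem, ord_361(189) divides φ(361) = φ(19^2) = 19·(19−1) = 342 = 2 · 3^2 · 19.
Divisors of 342: 1, 2, 3, 6, 9, 18, 19, 38, 57, 114, 171, 342.
Check 189^d mod 361 for each divisor in increasing order:
189^1 ≡ 189 (mod 361)
189^2 ≡ 343 (mod 361)
189^3 ≡ 208 (mod 361)
189^6 ≡ 305 (mod 361)
189^9 ≡ 265 (mod 361)
189^18 ≡ 191 (mod 361)
189^19 ≡ 360 (mod 361)
189^38 ≡ 1 (mod 361) ✓
The smallest such exponent is 38, so the order of 189 is 38.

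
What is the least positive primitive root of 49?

φ(49) = φ(7^2) = 7·(7−1) = 42 = 2 · 3 · 7.
Test candidates g = 2, 3, … against the prime factors q ∈ {2, 3, 7} of φ(49): g is a generator iff g^(42/q) ≢ 1 for every such q.
g = 2: 2^21 ≡ 1 — hits 1, so not a primitive root.
g = 3: 3^21 ≡ 48; 3^14 ≡ 30; 3^6 ≡ 43 — none is 1, so 3 is a primitive root.
So 3 is the smallest generator of (Z/49Z)^×.

3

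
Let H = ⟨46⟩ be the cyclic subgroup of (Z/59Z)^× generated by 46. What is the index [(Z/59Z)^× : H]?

2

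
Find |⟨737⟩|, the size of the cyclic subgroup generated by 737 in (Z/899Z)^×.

Since 737 ∈ (Z/899Z)^×, its order divides φ(899) = φ(29·31) = (29−1)·(31−1) = 28·30 = 840 = 2^3 · 3 · 5 · 7.
Divisors of 840: 1, 2, 3, 4, 5, 6, 7, 8, 10, 12, 14, 15, 20, 21, 24, 28, 30, 35, 40, 42, 56, 60, 70, 84, 105, 120, 140, 168, 210, 280, 420, 840.
Compute 737^d (mod 899) for the divisors d until we hit 1:
737^1 ≡ 737 (mod 899)
737^2 ≡ 173 (mod 899)
737^3 ≡ 742 (mod 899)
737^4 ≡ 262 (mod 899)
737^5 ≡ 708 (mod 899)
737^6 ≡ 376 (mod 899)
737^7 ≡ 220 (mod 899)
737^8 ≡ 320 (mod 899)
737^10 ≡ 521 (mod 899)
737^12 ≡ 233 (mod 899)
737^14 ≡ 753 (mod 899)
737^15 ≡ 278 (mod 899)
737^20 ≡ 842 (mod 899)
737^21 ≡ 244 (mod 899)
737^24 ≡ 349 (mod 899)
737^28 ≡ 639 (mod 899)
737^30 ≡ 869 (mod 899)
737^35 ≡ 336 (mod 899)
737^40 ≡ 552 (mod 899)
737^42 ≡ 202 (mod 899)
737^56 ≡ 175 (mod 899)
737^60 ≡ 1 (mod 899) ✓
Therefore the multiplicative order of 737 modulo 899 is 60.

60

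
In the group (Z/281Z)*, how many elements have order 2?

1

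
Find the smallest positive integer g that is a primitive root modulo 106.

3

φ(106) = φ(2)·φ(53) = 1·52 = 52 = 2^2 · 13.
g is a primitive root iff g^(52/q) ≢ 1 (mod 106) for each prime q ∈ {2, 13}.
g = 2: gcd(2, 106) = 2 > 1, not a unit — skip.
g = 3: 3^26 ≡ 105; 3^4 ≡ 81 — none is 1, so 3 is a primitive root.
So 3 is the smallest generator of (Z/106Z)^×.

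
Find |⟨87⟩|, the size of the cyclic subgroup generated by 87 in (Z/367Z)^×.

By Lagrange's theorem, ord_367(87) divides φ(367) = 367 − 1 = 366 = 2 · 3 · 61.
Divisors of 366: 1, 2, 3, 6, 61, 122, 183, 366.
Evaluate successive powers at the divisors of 366:
87^1 ≡ 87 (mod 367)
87^2 ≡ 229 (mod 367)
87^3 ≡ 105 (mod 367)
87^6 ≡ 15 (mod 367)
87^61 ≡ 1 (mod 367) ✓
The smallest such exponent is 61, so the order of 87 is 61.

61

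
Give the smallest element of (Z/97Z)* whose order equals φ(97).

5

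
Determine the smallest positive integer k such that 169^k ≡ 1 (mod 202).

By Lagrange's theorem, ord_202(169) divides φ(202) = φ(2)·φ(101) = 1·100 = 100 = 2^2 · 5^2.
Divisors of 100: 1, 2, 4, 5, 10, 20, 25, 50, 100.
Test each divisor d:
169^1 ≡ 169 (mod 202)
169^2 ≡ 79 (mod 202)
169^4 ≡ 181 (mod 202)
169^5 ≡ 87 (mod 202)
169^10 ≡ 95 (mod 202)
169^20 ≡ 137 (mod 202)
169^25 ≡ 1 (mod 202) ✓
Hence ord(169) = 25.

25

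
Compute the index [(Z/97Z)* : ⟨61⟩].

The order of 61 must divide φ(97) = 97 − 1 = 96 = 2^5 · 3.
Divisors of 96: 1, 2, 3, 4, 6, 8, 12, 16, 24, 32, 48, 96.
Check 61^d mod 97 for each divisor in increasing order:
61^1 ≡ 61
61^2 ≡ 35
61^3 ≡ 1
The order of 61 is 3, so the subgroup it generates has 3 elements.
Index = |(Z/97Z)^×| / |⟨61⟩| = 96 / 3 = 32.

32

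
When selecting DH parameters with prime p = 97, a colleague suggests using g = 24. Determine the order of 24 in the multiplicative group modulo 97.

24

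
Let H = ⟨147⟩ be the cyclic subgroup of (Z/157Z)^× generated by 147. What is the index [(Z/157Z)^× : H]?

4

Since 147 ∈ (Z/157Z)^×, its order divides φ(157) = 157 − 1 = 156 = 2^2 · 3 · 13.
Divisors of 156: 1, 2, 3, 4, 6, 12, 13, 26, 39, 52, 78, 156.
Compute 147^d (mod 157) for the divisors d until we hit 1:
147^1 ≡ 147 (mod 157)
147^2 ≡ 100 (mod 157)
147^3 ≡ 99 (mod 157)
147^4 ≡ 109 (mod 157)
147^6 ≡ 67 (mod 157)
147^12 ≡ 93 (mod 157)
147^13 ≡ 12 (mod 157)
147^26 ≡ 144 (mod 157)
147^39 ≡ 1 (mod 157) ✓
The order of 147 is 39, so the subgroup it generates has 39 elements.
The index is φ(157) / ord(147) = 156 / 39 = 4.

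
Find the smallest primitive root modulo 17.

3

φ(17) = 17 − 1 = 16 = 2^4.
g is a primitive root iff g^(16/q) ≢ 1 (mod 17) for each prime q ∈ {2}.
g = 2: 2^8 ≡ 1 — hits 1, so not a primitive root.
g = 3: 3^8 ≡ 16 — none is 1, so 3 is a primitive root.
So 3 is the smallest generator of (Z/17Z)^×.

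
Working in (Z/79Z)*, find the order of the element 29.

Since 29 ∈ (Z/79Z)^×, its order divides φ(79) = 79 − 1 = 78 = 2 · 3 · 13.
Divisors of 78: 1, 2, 3, 6, 13, 26, 39, 78.
Check 29^d mod 79 for each divisor in increasing order:
29^1 ≡ 29
29^2 ≡ 51
29^3 ≡ 57
29^6 ≡ 10
29^13 ≡ 56
29^26 ≡ 55
29^39 ≡ 78
29^78 ≡ 1
Therefore the multiplicative order of 29 modulo 79 is 78.

78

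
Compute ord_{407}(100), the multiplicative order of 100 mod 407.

ord(100) | φ(407) = φ(11·37) = (11−1)·(37−1) = 10·36 = 360 = 2^3 · 3^2 · 5.
Divisors of 360: 1, 2, 3, 4, 5, 6, 8, 9, 10, 12, 15, 18, 20, 24, 30, 36, 40, 45, 60, 72, 90, 120, 180, 360.
Check 100^d mod 407 for each divisor in increasing order:
100^1 ≡ 100 (mod 407)
100^2 ≡ 232 (mod 407)
100^3 ≡ 1 (mod 407) ✓
The smallest such exponent is 3, so the order of 100 is 3.

3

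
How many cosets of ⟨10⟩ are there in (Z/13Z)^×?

2

ord(10) | φ(13) = 13 − 1 = 12 = 2^2 · 3.
Divisors of 12: 1, 2, 3, 4, 6, 12.
Compute 10^d (mod 13) for the divisors d until we hit 1:
10^1 ≡ 10 (mod 13)
10^2 ≡ 9 (mod 13)
10^3 ≡ 12 (mod 13)
10^4 ≡ 3 (mod 13)
10^6 ≡ 1 (mod 13) ✓
So ord_13(10) = 6, hence |⟨10⟩| = 6.
[(Z/13Z)^× : ⟨10⟩] = 12/6 = 2.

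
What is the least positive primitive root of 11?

φ(11) = 11 − 1 = 10 = 2 · 5.
g is a primitive root iff g^(10/q) ≢ 1 (mod 11) for each prime q ∈ {2, 5}.
g = 2: 2^5 ≡ 10; 2^2 ≡ 4 — none is 1, so 2 is a primitive root.
The smallest primitive root modulo 11 is 2.

2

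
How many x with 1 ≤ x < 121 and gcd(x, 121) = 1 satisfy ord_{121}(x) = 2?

1

φ(121) = φ(11^2) = 11·(11−1) = 110 = 2 · 5 · 11.
In a cyclic group of order 110, there are φ(d) elements of order d for each divisor d of 110, and zero for non-divisors.
2 | 110, and φ(2) = 2 − 1 = 1.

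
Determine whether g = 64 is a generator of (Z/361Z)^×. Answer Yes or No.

No

φ(361) = φ(19^2) = 19·(19−1) = 342 = 2 · 3^2 · 19.
It suffices to check that the order of 64 is not a proper divisor of 342: compute 64^(342/q) for q ∈ {2, 3, 19}.
64^171 ≡ 1 (mod 361)  [q = 2: ≡ 1 ✗]
64^114 ≡ 1 (mod 361)  [q = 3: ≡ 1 ✗]
64^18 ≡ 343 (mod 361)  [q = 19: ≢ 1 ✓]
The check at q = 2 fails, so 64 generates a proper subgroup.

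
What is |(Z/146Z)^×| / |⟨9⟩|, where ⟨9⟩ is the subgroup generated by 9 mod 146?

12

The order of 9 must divide φ(146) = φ(2)·φ(73) = 1·72 = 72 = 2^3 · 3^2.
Divisors of 72: 1, 2, 3, 4, 6, 8, 9, 12, 18, 24, 36, 72.
Test each divisor d:
9^1 ≡ 9
9^2 ≡ 81
9^3 ≡ 145
9^4 ≡ 137
9^6 ≡ 1
Thus |⟨9⟩| = ord(9) = 6.
[(Z/146Z)^× : ⟨9⟩] = 72/6 = 12.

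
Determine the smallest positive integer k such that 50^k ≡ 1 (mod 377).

84

The order of 50 must divide φ(377) = φ(13·29) = (13−1)·(29−1) = 12·28 = 336 = 2^4 · 3 · 7.
Divisors of 336: 1, 2, 3, 4, 6, 7, 8, 12, 14, 16, 21, 24, 28, 42, 48, 56, 84, 112, 168, 336.
Evaluate successive powers at the divisors of 336:
50^1 ≡ 50 (mod 377)
50^2 ≡ 238 (mod 377)
50^3 ≡ 213 (mod 377)
50^4 ≡ 94 (mod 377)
50^6 ≡ 129 (mod 377)
50^7 ≡ 41 (mod 377)
50^8 ≡ 165 (mod 377)
50^12 ≡ 53 (mod 377)
50^14 ≡ 173 (mod 377)
50^16 ≡ 81 (mod 377)
50^21 ≡ 307 (mod 377)
50^24 ≡ 170 (mod 377)
50^28 ≡ 146 (mod 377)
50^42 ≡ 376 (mod 377)
50^48 ≡ 248 (mod 377)
50^56 ≡ 204 (mod 377)
50^84 ≡ 1 (mod 377) ✓
Hence ord(50) = 84.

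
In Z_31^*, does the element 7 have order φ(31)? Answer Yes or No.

No

φ(31) = 31 − 1 = 30 = 2 · 3 · 5.
An element g generates (Z/31Z)^× iff g^(30/q) ≢ 1 (mod 31) for each prime q ∈ {2, 3, 5}.
7^15 ≡ 1 (mod 31)  [q = 2: ≡ 1 ✗]
7^10 ≡ 25 (mod 31)  [q = 3: ≢ 1 ✓]
7^6 ≡ 4 (mod 31)  [q = 5: ≢ 1 ✓]
The check at q = 2 fails, so 7 generates a proper subgroup.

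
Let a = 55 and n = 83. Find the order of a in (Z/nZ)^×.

82

Since 55 ∈ (Z/83Z)^×, its order divides φ(83) = 83 − 1 = 82 = 2 · 41.
Divisors of 82: 1, 2, 41, 82.
Test each divisor d:
55^1 ≡ 55 (mod 83)
55^2 ≡ 37 (mod 83)
55^41 ≡ 82 (mod 83)
55^82 ≡ 1 (mod 83) ✓
Therefore the multiplicative order of 55 modulo 83 is 82.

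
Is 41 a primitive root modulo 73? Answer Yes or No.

No

φ(73) = 73 − 1 = 72 = 2^3 · 3^2.
Test 41^(72/q) mod 73 for each prime factor q of 72:
41^36 ≡ 1 (mod 73)  [q = 2: ≡ 1 ✗]
41^24 ≡ 8 (mod 73)  [q = 3: ≢ 1 ✓]
The check at q = 2 fails, so 41 generates a proper subgroup.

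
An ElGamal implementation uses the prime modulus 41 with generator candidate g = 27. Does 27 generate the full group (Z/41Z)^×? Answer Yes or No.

φ(41) = 41 − 1 = 40 = 2^3 · 5.
It suffices to check that the order of 27 is not a proper divisor of 40: compute 27^(40/q) for q ∈ {2, 5}.
27^20 ≡ 40 (mod 41)  [q = 2: ≢ 1 ✓]
27^8 ≡ 1 (mod 41)  [q = 5: ≡ 1 ✗]
Since 27^8 ≡ 1, the order of 27 divides 8 < 40, so 27 is not a primitive root.

No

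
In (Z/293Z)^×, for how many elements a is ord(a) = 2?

1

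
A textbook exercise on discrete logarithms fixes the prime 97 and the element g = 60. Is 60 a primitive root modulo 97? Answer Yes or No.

φ(97) = 97 − 1 = 96 = 2^5 · 3.
It suffices to check that the order of 60 is not a proper divisor of 96: compute 60^(96/q) for q ∈ {2, 3}.
60^48 ≡ 96 (mod 97)  [q = 2: ≢ 1 ✓]
60^32 ≡ 35 (mod 97)  [q = 3: ≢ 1 ✓]
None equal 1, so ord_97(60) = 96: 60 is a primitive root.

Yes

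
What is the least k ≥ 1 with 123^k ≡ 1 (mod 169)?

156

The order of 123 must divide φ(169) = φ(13^2) = 13·(13−1) = 156 = 2^2 · 3 · 13.
Divisors of 156: 1, 2, 3, 4, 6, 12, 13, 26, 39, 52, 78, 156.
Test each divisor d:
123^1 ≡ 123 (mod 169)
123^2 ≡ 88 (mod 169)
123^3 ≡ 8 (mod 169)
123^4 ≡ 139 (mod 169)
123^6 ≡ 64 (mod 169)
123^12 ≡ 40 (mod 169)
123^13 ≡ 19 (mod 169)
123^26 ≡ 23 (mod 169)
123^39 ≡ 99 (mod 169)
123^52 ≡ 22 (mod 169)
123^78 ≡ 168 (mod 169)
123^156 ≡ 1 (mod 169) ✓
So ord_169(123) = 156.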